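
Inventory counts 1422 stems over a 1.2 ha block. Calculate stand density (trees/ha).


Formula: Stand Density = N_trees / Area_ha
Density = 1422 trees / 1.2 ha
Density = 1185 trees/ha

1185


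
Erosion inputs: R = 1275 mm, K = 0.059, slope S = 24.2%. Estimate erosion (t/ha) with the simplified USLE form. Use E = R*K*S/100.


Formula: E = R * K * S / 100  (simplified USLE)
R * K = 1275 * 0.059 = 75.225
E = 75.225 * 24.2 / 100 = 18.2 t/ha

18.2


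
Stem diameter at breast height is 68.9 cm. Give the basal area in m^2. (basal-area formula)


Formula: BA = pi * (DBH/2)^2 / 10000  (cm^2 to m^2)
Radius = DBH/2 = 68.9/2 = 34.45 cm
BA = pi * 34.45^2 / 10000
   = 3728.45 cm^2 / 10000
   = 0.3728 m^2

0.3728


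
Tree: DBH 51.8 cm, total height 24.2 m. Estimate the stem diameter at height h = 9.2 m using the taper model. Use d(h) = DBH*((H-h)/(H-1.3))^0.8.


Taper: d(h) = DBH * ((H - h) / (H - 1.3))^0.8
Numerator = H - h = 24.2 - 9.2 = 15.0 m
Denominator = H - 1.3 = 24.2 - 1.3 = 22.9 m
Ratio = 15.0 / 22.9 = 0.65502
d = 51.8 * 0.65502^0.8 = 36.9 cm

36.9


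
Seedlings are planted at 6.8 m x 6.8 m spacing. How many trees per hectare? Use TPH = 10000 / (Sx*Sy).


Formula: TPH = 10000 m^2/ha / (spacing_x * spacing_y)
Area per tree = 6.8 m * 6.8 m = 46.24 m^2
TPH = 10000 / 46.24 = 216 trees/ha

216


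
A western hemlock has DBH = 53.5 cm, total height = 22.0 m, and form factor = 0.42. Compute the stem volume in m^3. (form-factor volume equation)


Formula: V = pi * (DBH/200)^2 * H * ff
Radius = DBH/200 = 53.5/200 = 0.2675 m
Radius^2 = 0.2675^2 = 0.07155625 m^2
V = pi * 0.07155625 * 22.0 * 0.42
V = 2.077 m^3

2.077


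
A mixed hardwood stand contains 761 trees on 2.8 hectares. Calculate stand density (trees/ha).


Formula: Stand Density = N_trees / Area_ha
Density = 761 trees / 2.8 ha
Density = 272 trees/ha

272


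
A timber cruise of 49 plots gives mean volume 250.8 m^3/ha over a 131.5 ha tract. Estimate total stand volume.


Formula: Total Volume = Mean Volume per ha * Total Area
Total Volume = 250.8 m^3/ha * 131.5 ha
Total Volume = 32980 m^3

32980


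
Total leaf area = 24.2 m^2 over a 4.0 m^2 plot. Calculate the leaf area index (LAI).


Formula: LAI = total leaf area / ground area  (dimensionless)
LAI = 24.2 m^2 / 4.0 m^2
LAI = 6.05

6.05


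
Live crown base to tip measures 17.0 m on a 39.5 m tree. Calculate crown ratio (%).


Formula: Crown Ratio = (Crown Length / Total Height) * 100
CR = (17.0 m / 39.5 m) * 100
CR = 0.4304 * 100 = 43.0%

43.0


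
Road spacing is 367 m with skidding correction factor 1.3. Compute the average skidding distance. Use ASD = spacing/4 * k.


Formula: ASD = (spacing / 4) * correction
Uncorrected distance = spacing / 4 = 367 / 4 = 91.75 m
ASD = 91.75 * 1.3 = 119 m

119


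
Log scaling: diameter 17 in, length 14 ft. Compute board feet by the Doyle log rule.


Doyle: BF = (D - 4)^2 * L / 16
Adjusted diameter = 17 - 4 = 13 in
(D-4)^2 = 13^2 = 169
BF = 169 * 14 / 16 = 148 BF

148


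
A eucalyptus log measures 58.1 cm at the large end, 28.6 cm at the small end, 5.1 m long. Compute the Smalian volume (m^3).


Smalian: V = (A1 + A2)/2 * L,  A = pi*(D/200)^2
A1 = pi*(58.1/200)^2 = 0.26512 m^2
A2 = pi*(28.6/200)^2 = 0.064242 m^2
V = (0.26512+0.064242)/2*5.1 = 0.8399 m^3

0.8399


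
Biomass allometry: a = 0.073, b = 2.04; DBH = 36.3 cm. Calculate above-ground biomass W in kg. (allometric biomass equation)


Formula: W = a * DBH^b  (allometric power law)
DBH^b = 36.3^2.04 = 1521.2813
W = 0.073 * 1521.2813 = 111.1 kg

111.1


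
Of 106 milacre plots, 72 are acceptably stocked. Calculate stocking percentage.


Formula: Stocking % = stocked plots / total plots * 100
Stocking = 72 / 106 * 100
Stocking = 0.6792 * 100 = 67.9%

67.9


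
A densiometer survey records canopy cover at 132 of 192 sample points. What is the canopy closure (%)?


Formula: Canopy closure = covered points / total points * 100
Closure = 132 / 192 * 100
Closure = 0.6875 * 100 = 68.8%

68.8


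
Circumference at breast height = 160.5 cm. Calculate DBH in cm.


Formula: DBH = C / pi
DBH = 160.5 / pi
pi = 3.14159...
DBH = 51.1 cm

51.1


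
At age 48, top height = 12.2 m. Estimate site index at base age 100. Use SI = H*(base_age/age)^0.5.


Formula: SI = H_dom * (base_age / age)^0.5
Age ratio = 100 / 48 = 2.08333
sqrt(age_ratio) = 1.44338
SI = 12.2 * 1.44338 = 17.6 m

17.6


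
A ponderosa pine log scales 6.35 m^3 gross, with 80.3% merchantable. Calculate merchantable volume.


Formula: MV = V_total * (merchantable_pct / 100)
Merchantable fraction = 80.3% / 100 = 0.803
MV = 6.35 m^3 * 0.803 = 5.099 m^3

5.099


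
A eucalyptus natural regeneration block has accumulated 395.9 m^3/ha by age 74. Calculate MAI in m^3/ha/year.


Formula: MAI = Total Volume / Stand Age
MAI = 395.9 m^3/ha / 74 years
MAI = 5.35 m^3/ha/year

5.35


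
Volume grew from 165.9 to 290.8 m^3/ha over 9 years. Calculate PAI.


Formula: PAI = (V_T2 - V_T1) / (T2 - T1)
Volume increment = 290.8 - 165.9 = 124.9 m^3/ha
PAI = 124.9 / 9 = 13.88 m^3/ha/year

13.88


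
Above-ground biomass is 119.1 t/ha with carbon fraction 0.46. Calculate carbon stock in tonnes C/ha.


Formula: Carbon Stock = Biomass * Carbon Fraction
C = 119.1 t/ha * 0.46
C = 54.8 t C/ha

54.8


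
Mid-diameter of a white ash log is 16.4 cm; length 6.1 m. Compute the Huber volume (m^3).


Huber: V = Am * L,  Am = pi*(Dm/200)^2
Am = pi*(16.4/200)^2 = 0.021124 m^2
V = 0.021124*6.1 = 0.1289 m^3

0.1289


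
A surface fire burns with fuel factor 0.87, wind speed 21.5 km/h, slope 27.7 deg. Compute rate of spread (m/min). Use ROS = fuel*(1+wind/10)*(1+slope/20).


Formula: ROS = fuel * (1 + wind/10) * (1 + slope/20)
Wind factor = 1 + 21.5/10 = 3.15
Slope factor = 1 + 27.7/20 = 2.385
ROS = 0.87 * 3.15 * 2.385 = 6.54 m/min

6.54


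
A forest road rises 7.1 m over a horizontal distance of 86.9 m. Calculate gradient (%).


Formula: Gradient = rise / run * 100
Gradient = 7.1 / 86.9 * 100 = 8.2%

8.2


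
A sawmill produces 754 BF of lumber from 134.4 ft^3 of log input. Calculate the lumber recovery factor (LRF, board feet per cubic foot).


Formula: LRF = Lumber Output (BF) / Log Input (ft^3)
LRF = 754 BF / 134.4 ft^3
LRF = 5.61 BF/ft^3

5.61


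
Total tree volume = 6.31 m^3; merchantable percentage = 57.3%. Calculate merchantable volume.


Formula: MV = V_total * (merchantable_pct / 100)
Merchantable fraction = 57.3% / 100 = 0.573
MV = 6.31 m^3 * 0.573 = 3.616 m^3

3.616


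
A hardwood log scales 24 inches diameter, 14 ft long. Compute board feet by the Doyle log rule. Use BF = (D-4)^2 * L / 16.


Doyle: BF = (D - 4)^2 * L / 16
Adjusted diameter = 24 - 4 = 20 in
(D-4)^2 = 20^2 = 400
BF = 400 * 14 / 16 = 350 BF

350


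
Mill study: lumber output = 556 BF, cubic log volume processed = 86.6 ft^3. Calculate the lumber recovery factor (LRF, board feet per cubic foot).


Formula: LRF = Lumber Output (BF) / Log Input (ft^3)
LRF = 556 BF / 86.6 ft^3
LRF = 6.42 BF/ft^3

6.42


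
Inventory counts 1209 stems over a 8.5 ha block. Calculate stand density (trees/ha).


Formula: Stand Density = N_trees / Area_ha
Density = 1209 trees / 8.5 ha
Density = 142 trees/ha

142


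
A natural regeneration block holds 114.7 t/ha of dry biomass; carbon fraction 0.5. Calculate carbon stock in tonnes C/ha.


Formula: Carbon Stock = Biomass * Carbon Fraction
C = 114.7 t/ha * 0.5
C = 57.4 t C/ha

57.4


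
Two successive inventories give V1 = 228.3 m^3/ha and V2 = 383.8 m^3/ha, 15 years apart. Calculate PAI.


Formula: PAI = (V_T2 - V_T1) / (T2 - T1)
Volume increment = 383.8 - 228.3 = 155.5 m^3/ha
PAI = 155.5 / 15 = 10.37 m^3/ha/year

10.37


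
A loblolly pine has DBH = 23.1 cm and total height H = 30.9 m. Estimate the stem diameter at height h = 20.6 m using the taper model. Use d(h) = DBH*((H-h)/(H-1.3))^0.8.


Taper: d(h) = DBH * ((H - h) / (H - 1.3))^0.8
Numerator = H - h = 30.9 - 20.6 = 10.3 m
Denominator = H - 1.3 = 30.9 - 1.3 = 29.6 m
Ratio = 10.3 / 29.6 = 0.34797
d = 23.1 * 0.34797^0.8 = 9.9 cm

9.9


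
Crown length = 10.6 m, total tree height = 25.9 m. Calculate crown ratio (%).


Formula: Crown Ratio = (Crown Length / Total Height) * 100
CR = (10.6 m / 25.9 m) * 100
CR = 0.4093 * 100 = 40.9%

40.9


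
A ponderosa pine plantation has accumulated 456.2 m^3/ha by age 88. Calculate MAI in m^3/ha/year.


Formula: MAI = Total Volume / Stand Age
MAI = 456.2 m^3/ha / 88 years
MAI = 5.18 m^3/ha/year

5.18


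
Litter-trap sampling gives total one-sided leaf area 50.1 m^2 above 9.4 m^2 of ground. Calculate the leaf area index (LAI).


Formula: LAI = total leaf area / ground area  (dimensionless)
LAI = 50.1 m^2 / 9.4 m^2
LAI = 5.33

5.33


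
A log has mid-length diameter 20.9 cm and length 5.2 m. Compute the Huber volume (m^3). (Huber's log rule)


Huber: V = Am * L,  Am = pi*(Dm/200)^2
Am = pi*(20.9/200)^2 = 0.034307 m^2
V = 0.034307*5.2 = 0.1784 m^3

0.1784


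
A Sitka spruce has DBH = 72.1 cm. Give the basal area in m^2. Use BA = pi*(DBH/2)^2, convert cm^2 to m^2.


Formula: BA = pi * (DBH/2)^2 / 10000  (cm^2 to m^2)
Radius = DBH/2 = 72.1/2 = 36.05 cm
BA = pi * 36.05^2 / 10000
   = 4082.8217 cm^2 / 10000
   = 0.4083 m^2

0.4083


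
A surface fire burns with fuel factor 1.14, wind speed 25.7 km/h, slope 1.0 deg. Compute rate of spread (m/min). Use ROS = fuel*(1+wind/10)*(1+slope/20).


Formula: ROS = fuel * (1 + wind/10) * (1 + slope/20)
Wind factor = 1 + 25.7/10 = 3.57
Slope factor = 1 + 1.0/20 = 1.05
ROS = 1.14 * 3.57 * 1.05 = 4.27 m/min

4.27


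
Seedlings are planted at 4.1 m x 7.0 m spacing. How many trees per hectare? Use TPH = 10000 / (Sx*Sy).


Formula: TPH = 10000 m^2/ha / (spacing_x * spacing_y)
Area per tree = 4.1 m * 7.0 m = 28.7 m^2
TPH = 10000 / 28.7 = 348 trees/ha

348


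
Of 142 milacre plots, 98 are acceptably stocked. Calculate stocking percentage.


Formula: Stocking % = stocked plots / total plots * 100
Stocking = 98 / 142 * 100
Stocking = 0.6901 * 100 = 69.0%

69.0


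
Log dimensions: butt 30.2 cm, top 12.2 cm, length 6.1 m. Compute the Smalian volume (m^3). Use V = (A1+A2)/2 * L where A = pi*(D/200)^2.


Smalian: V = (A1 + A2)/2 * L,  A = pi*(D/200)^2
A1 = pi*(30.2/200)^2 = 0.071631 m^2
A2 = pi*(12.2/200)^2 = 0.01169 m^2
V = (0.071631+0.01169)/2*6.1 = 0.2541 m^3

0.2541


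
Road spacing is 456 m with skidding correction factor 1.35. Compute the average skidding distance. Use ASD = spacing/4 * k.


Formula: ASD = (spacing / 4) * correction
Uncorrected distance = spacing / 4 = 456 / 4 = 114 m
ASD = 114 * 1.35 = 154 m

154


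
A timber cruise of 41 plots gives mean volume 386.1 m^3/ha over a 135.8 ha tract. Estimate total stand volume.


Formula: Total Volume = Mean Volume per ha * Total Area
Total Volume = 386.1 m^3/ha * 135.8 ha
Total Volume = 52432 m^3

52432


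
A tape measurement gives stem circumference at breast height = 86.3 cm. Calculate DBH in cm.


Formula: DBH = C / pi
DBH = 86.3 / pi
pi = 3.14159...
DBH = 27.5 cm

27.5


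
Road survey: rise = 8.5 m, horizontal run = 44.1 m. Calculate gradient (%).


Formula: Gradient = rise / run * 100
Gradient = 8.5 / 44.1 * 100 = 19.3%

19.3


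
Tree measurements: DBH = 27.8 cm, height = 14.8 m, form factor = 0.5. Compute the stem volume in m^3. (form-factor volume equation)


Formula: V = pi * (DBH/200)^2 * H * ff
Radius = DBH/200 = 27.8/200 = 0.139 m
Radius^2 = 0.139^2 = 0.019321 m^2
V = pi * 0.019321 * 14.8 * 0.5
V = 0.449 m^3

0.449


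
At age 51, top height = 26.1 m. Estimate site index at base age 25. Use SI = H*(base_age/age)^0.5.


Formula: SI = H_dom * (base_age / age)^0.5
Age ratio = 25 / 51 = 0.4902
sqrt(age_ratio) = 0.70014
SI = 26.1 * 0.70014 = 18.3 m

18.3


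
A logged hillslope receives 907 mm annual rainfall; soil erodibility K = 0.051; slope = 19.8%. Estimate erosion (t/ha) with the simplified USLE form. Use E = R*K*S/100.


Formula: E = R * K * S / 100  (simplified USLE)
R * K = 907 * 0.051 = 46.257
E = 46.257 * 19.8 / 100 = 9.16 t/ha

9.16


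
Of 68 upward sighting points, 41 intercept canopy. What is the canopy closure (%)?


Formula: Canopy closure = covered points / total points * 100
Closure = 41 / 68 * 100
Closure = 0.6029 * 100 = 60.3%

60.3


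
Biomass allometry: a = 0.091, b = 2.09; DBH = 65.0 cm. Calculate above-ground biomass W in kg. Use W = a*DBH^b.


Formula: W = a * DBH^b  (allometric power law)
DBH^b = 65.0^2.09 = 6151.6117
W = 0.091 * 6151.6117 = 559.8 kg

559.8


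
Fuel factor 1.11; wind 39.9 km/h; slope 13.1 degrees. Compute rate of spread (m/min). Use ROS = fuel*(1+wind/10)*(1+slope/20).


Formula: ROS = fuel * (1 + wind/10) * (1 + slope/20)
Wind factor = 1 + 39.9/10 = 4.99
Slope factor = 1 + 13.1/20 = 1.655
ROS = 1.11 * 4.99 * 1.655 = 9.17 m/min

9.17


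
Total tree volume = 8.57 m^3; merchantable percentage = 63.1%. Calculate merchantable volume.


Formula: MV = V_total * (merchantable_pct / 100)
Merchantable fraction = 63.1% / 100 = 0.631
MV = 8.57 m^3 * 0.631 = 5.408 m^3

5.408


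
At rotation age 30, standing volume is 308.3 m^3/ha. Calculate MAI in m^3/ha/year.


Formula: MAI = Total Volume / Stand Age
MAI = 308.3 m^3/ha / 30 years
MAI = 10.28 m^3/ha/year

10.28


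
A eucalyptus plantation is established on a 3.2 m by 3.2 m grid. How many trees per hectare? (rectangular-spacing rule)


Formula: TPH = 10000 m^2/ha / (spacing_x * spacing_y)
Area per tree = 3.2 m * 3.2 m = 10.24 m^2
TPH = 10000 / 10.24 = 977 trees/ha

977


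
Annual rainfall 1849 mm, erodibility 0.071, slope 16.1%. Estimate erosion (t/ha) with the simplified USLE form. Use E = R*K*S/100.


Formula: E = R * K * S / 100  (simplified USLE)
R * K = 1849 * 0.071 = 131.279
E = 131.279 * 16.1 / 100 = 21.14 t/ha

21.14


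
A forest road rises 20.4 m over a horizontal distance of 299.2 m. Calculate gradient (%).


Formula: Gradient = rise / run * 100
Gradient = 20.4 / 299.2 * 100 = 6.8%

6.8


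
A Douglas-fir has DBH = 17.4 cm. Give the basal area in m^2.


Formula: BA = pi * (DBH/2)^2 / 10000  (cm^2 to m^2)
Radius = DBH/2 = 17.4/2 = 8.7 cm
BA = pi * 8.7^2 / 10000
   = 237.7871 cm^2 / 10000
   = 0.0238 m^2

0.0238


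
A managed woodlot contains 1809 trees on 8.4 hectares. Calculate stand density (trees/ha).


Formula: Stand Density = N_trees / Area_ha
Density = 1809 trees / 8.4 ha
Density = 215 trees/ha

215


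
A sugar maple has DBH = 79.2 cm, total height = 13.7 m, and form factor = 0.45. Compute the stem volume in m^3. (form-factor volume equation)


Formula: V = pi * (DBH/200)^2 * H * ff
Radius = DBH/200 = 79.2/200 = 0.396 m
Radius^2 = 0.396^2 = 0.156816 m^2
V = pi * 0.156816 * 13.7 * 0.45
V = 3.037 m^3

3.037


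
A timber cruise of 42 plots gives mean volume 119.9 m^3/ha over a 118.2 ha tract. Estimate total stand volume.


Formula: Total Volume = Mean Volume per ha * Total Area
Total Volume = 119.9 m^3/ha * 118.2 ha
Total Volume = 14172 m^3

14172


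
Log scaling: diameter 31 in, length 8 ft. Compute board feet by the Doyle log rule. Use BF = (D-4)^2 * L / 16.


Doyle: BF = (D - 4)^2 * L / 16
Adjusted diameter = 31 - 4 = 27 in
(D-4)^2 = 27^2 = 729
BF = 729 * 8 / 16 = 365 BF

365


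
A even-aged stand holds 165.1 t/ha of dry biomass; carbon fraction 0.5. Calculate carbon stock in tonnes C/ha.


Formula: Carbon Stock = Biomass * Carbon Fraction
C = 165.1 t/ha * 0.5
C = 82.6 t C/ha

82.6


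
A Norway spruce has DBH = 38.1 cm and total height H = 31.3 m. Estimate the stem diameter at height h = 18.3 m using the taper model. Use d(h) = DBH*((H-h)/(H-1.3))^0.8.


Taper: d(h) = DBH * ((H - h) / (H - 1.3))^0.8
Numerator = H - h = 31.3 - 18.3 = 13.0 m
Denominator = H - 1.3 = 31.3 - 1.3 = 30.0 m
Ratio = 13.0 / 30.0 = 0.43333
d = 38.1 * 0.43333^0.8 = 19.5 cm

19.5


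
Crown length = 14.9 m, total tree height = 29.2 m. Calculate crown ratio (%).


Formula: Crown Ratio = (Crown Length / Total Height) * 100
CR = (14.9 m / 29.2 m) * 100
CR = 0.5103 * 100 = 51.0%

51.0


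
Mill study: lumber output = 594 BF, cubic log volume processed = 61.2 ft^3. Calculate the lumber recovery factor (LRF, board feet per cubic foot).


Formula: LRF = Lumber Output (BF) / Log Input (ft^3)
LRF = 594 BF / 61.2 ft^3
LRF = 9.71 BF/ft^3

9.71


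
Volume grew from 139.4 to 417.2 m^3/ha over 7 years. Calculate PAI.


Formula: PAI = (V_T2 - V_T1) / (T2 - T1)
Volume increment = 417.2 - 139.4 = 277.8 m^3/ha
PAI = 277.8 / 7 = 39.69 m^3/ha/year

39.69


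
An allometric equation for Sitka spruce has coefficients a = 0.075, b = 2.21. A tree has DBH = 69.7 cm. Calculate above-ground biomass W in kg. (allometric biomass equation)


Formula: W = a * DBH^b  (allometric power law)
DBH^b = 69.7^2.21 = 11845.2557
W = 0.075 * 11845.2557 = 888.4 kg

888.4


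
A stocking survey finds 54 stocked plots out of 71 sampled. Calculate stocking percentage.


Formula: Stocking % = stocked plots / total plots * 100
Stocking = 54 / 71 * 100
Stocking = 0.7606 * 100 = 76.1%

76.1


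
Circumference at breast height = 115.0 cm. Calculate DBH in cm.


Formula: DBH = C / pi
DBH = 115.0 / pi
pi = 3.14159...
DBH = 36.6 cm

36.6


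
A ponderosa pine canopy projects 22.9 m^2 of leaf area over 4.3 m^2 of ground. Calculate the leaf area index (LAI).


Formula: LAI = total leaf area / ground area  (dimensionless)
LAI = 22.9 m^2 / 4.3 m^2
LAI = 5.33

5.33


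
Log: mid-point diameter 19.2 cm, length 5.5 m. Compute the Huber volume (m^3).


Huber: V = Am * L,  Am = pi*(Dm/200)^2
Am = pi*(19.2/200)^2 = 0.028953 m^2
V = 0.028953*5.5 = 0.1592 m^3

0.1592


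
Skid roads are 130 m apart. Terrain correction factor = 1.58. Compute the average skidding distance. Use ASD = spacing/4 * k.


Formula: ASD = (spacing / 4) * correction
Uncorrected distance = spacing / 4 = 130 / 4 = 32.5 m
ASD = 32.5 * 1.58 = 51 m

51


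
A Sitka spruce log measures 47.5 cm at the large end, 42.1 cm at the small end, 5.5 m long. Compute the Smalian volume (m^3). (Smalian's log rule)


Smalian: V = (A1 + A2)/2 * L,  A = pi*(D/200)^2
A1 = pi*(47.5/200)^2 = 0.177205 m^2
A2 = pi*(42.1/200)^2 = 0.139205 m^2
V = (0.177205+0.139205)/2*5.5 = 0.8701 m^3

0.8701


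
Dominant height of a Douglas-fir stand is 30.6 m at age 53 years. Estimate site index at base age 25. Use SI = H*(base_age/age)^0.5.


Formula: SI = H_dom * (base_age / age)^0.5
Age ratio = 25 / 53 = 0.4717
sqrt(age_ratio) = 0.6868
SI = 30.6 * 0.6868 = 21.0 m

21.0


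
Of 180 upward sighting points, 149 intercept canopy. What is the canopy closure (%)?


Formula: Canopy closure = covered points / total points * 100
Closure = 149 / 180 * 100
Closure = 0.8278 * 100 = 82.8%

82.8


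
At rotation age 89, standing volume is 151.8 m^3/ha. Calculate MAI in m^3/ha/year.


Formula: MAI = Total Volume / Stand Age
MAI = 151.8 m^3/ha / 89 years
MAI = 1.71 m^3/ha/year

1.71


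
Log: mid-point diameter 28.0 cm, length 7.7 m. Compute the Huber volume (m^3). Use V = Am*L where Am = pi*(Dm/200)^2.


Huber: V = Am * L,  Am = pi*(Dm/200)^2
Am = pi*(28.0/200)^2 = 0.061575 m^2
V = 0.061575*7.7 = 0.4741 m^3

0.4741


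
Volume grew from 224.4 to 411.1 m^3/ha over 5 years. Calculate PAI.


Formula: PAI = (V_T2 - V_T1) / (T2 - T1)
Volume increment = 411.1 - 224.4 = 186.7 m^3/ha
PAI = 186.7 / 5 = 37.34 m^3/ha/year

37.34


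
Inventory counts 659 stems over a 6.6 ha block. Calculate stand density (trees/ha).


Formula: Stand Density = N_trees / Area_ha
Density = 659 trees / 6.6 ha
Density = 100 trees/ha

100


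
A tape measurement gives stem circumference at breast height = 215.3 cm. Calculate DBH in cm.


Formula: DBH = C / pi
DBH = 215.3 / pi
pi = 3.14159...
DBH = 68.5 cm

68.5


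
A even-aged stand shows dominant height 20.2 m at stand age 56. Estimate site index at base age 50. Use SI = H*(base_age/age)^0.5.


Formula: SI = H_dom * (base_age / age)^0.5
Age ratio = 50 / 56 = 0.89286
sqrt(age_ratio) = 0.94491
SI = 20.2 * 0.94491 = 19.1 m

19.1


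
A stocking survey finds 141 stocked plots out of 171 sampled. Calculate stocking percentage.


Formula: Stocking % = stocked plots / total plots * 100
Stocking = 141 / 171 * 100
Stocking = 0.8246 * 100 = 82.5%

82.5


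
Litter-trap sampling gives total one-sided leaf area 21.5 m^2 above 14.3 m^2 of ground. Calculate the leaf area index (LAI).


Formula: LAI = total leaf area / ground area  (dimensionless)
LAI = 21.5 m^2 / 14.3 m^2
LAI = 1.5

1.5


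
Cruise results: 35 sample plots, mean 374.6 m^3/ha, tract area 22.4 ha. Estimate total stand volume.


Formula: Total Volume = Mean Volume per ha * Total Area
Total Volume = 374.6 m^3/ha * 22.4 ha
Total Volume = 8391 m^3

8391


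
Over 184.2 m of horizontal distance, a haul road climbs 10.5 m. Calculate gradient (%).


Formula: Gradient = rise / run * 100
Gradient = 10.5 / 184.2 * 100 = 5.7%

5.7


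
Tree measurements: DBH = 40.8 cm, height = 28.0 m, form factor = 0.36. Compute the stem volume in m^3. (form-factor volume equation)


Formula: V = pi * (DBH/200)^2 * H * ff
Radius = DBH/200 = 40.8/200 = 0.204 m
Radius^2 = 0.204^2 = 0.041616 m^2
V = pi * 0.041616 * 28.0 * 0.36
V = 1.318 m^3

1.318


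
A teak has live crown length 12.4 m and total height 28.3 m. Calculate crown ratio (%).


Formula: Crown Ratio = (Crown Length / Total Height) * 100
CR = (12.4 m / 28.3 m) * 100
CR = 0.4382 * 100 = 43.8%

43.8


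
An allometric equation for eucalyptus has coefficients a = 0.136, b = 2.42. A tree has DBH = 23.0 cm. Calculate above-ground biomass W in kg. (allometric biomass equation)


Formula: W = a * DBH^b  (allometric power law)
DBH^b = 23.0^2.42 = 1974.1555
W = 0.136 * 1974.1555 = 268.5 kg

268.5


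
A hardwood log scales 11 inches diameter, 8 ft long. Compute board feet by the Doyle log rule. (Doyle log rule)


Doyle: BF = (D - 4)^2 * L / 16
Adjusted diameter = 11 - 4 = 7 in
(D-4)^2 = 7^2 = 49
BF = 49 * 8 / 16 = 25 BF

25


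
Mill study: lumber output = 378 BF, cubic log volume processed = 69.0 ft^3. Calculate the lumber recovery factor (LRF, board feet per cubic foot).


Formula: LRF = Lumber Output (BF) / Log Input (ft^3)
LRF = 378 BF / 69.0 ft^3
LRF = 5.48 BF/ft^3

5.48


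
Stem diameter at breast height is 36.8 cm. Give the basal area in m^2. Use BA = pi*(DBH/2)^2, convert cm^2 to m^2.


Formula: BA = pi * (DBH/2)^2 / 10000  (cm^2 to m^2)
Radius = DBH/2 = 36.8/2 = 18.4 cm
BA = pi * 18.4^2 / 10000
   = 1063.6176 cm^2 / 10000
   = 0.1064 m^2

0.1064


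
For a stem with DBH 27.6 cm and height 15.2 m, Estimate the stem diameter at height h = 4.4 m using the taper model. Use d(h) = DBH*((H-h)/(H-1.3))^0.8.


Taper: d(h) = DBH * ((H - h) / (H - 1.3))^0.8
Numerator = H - h = 15.2 - 4.4 = 10.8 m
Denominator = H - 1.3 = 15.2 - 1.3 = 13.9 m
Ratio = 10.8 / 13.9 = 0.77698
d = 27.6 * 0.77698^0.8 = 22.6 cm

22.6


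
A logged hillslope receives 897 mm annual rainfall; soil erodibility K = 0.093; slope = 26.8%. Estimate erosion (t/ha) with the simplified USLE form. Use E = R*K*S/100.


Formula: E = R * K * S / 100  (simplified USLE)
R * K = 897 * 0.093 = 83.421
E = 83.421 * 26.8 / 100 = 22.36 t/ha

22.36


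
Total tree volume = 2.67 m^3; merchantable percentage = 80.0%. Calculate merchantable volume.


Formula: MV = V_total * (merchantable_pct / 100)
Merchantable fraction = 80.0% / 100 = 0.8
MV = 2.67 m^3 * 0.8 = 2.136 m^3

2.136


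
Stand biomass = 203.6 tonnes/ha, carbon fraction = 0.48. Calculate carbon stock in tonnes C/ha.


Formula: Carbon Stock = Biomass * Carbon Fraction
C = 203.6 t/ha * 0.48
C = 97.7 t C/ha

97.7


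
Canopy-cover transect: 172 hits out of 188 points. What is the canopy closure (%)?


Formula: Canopy closure = covered points / total points * 100
Closure = 172 / 188 * 100
Closure = 0.9149 * 100 = 91.5%

91.5


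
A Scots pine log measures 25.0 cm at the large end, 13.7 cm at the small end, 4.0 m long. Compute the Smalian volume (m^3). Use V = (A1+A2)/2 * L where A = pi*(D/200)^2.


Smalian: V = (A1 + A2)/2 * L,  A = pi*(D/200)^2
A1 = pi*(25.0/200)^2 = 0.049087 m^2
A2 = pi*(13.7/200)^2 = 0.014741 m^2
V = (0.049087+0.014741)/2*4.0 = 0.1277 m^3

0.1277


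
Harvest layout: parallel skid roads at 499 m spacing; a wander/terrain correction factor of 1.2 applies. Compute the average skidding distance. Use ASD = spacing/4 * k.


Formula: ASD = (spacing / 4) * correction
Uncorrected distance = spacing / 4 = 499 / 4 = 124.75 m
ASD = 124.75 * 1.2 = 150 m

150


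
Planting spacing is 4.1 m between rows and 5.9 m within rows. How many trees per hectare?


Formula: TPH = 10000 m^2/ha / (spacing_x * spacing_y)
Area per tree = 4.1 m * 5.9 m = 24.19 m^2
TPH = 10000 / 24.19 = 413 trees/ha

413


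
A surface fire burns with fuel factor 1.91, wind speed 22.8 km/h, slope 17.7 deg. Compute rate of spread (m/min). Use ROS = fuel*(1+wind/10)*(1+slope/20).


Formula: ROS = fuel * (1 + wind/10) * (1 + slope/20)
Wind factor = 1 + 22.8/10 = 3.28
Slope factor = 1 + 17.7/20 = 1.885
ROS = 1.91 * 3.28 * 1.885 = 11.81 m/min

11.81


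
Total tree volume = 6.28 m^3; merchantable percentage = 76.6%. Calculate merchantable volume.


Formula: MV = V_total * (merchantable_pct / 100)
Merchantable fraction = 76.6% / 100 = 0.766
MV = 6.28 m^3 * 0.766 = 4.81 m^3

4.81


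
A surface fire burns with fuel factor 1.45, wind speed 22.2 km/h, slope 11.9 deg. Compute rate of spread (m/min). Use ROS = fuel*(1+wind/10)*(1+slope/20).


Formula: ROS = fuel * (1 + wind/10) * (1 + slope/20)
Wind factor = 1 + 22.2/10 = 3.22
Slope factor = 1 + 11.9/20 = 1.595
ROS = 1.45 * 3.22 * 1.595 = 7.45 m/min

7.45


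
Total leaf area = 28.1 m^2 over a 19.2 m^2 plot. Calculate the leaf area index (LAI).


Formula: LAI = total leaf area / ground area  (dimensionless)
LAI = 28.1 m^2 / 19.2 m^2
LAI = 1.46

1.46


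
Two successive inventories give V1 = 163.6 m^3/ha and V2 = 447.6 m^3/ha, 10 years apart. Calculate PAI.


Formula: PAI = (V_T2 - V_T1) / (T2 - T1)
Volume increment = 447.6 - 163.6 = 284.0 m^3/ha
PAI = 284.0 / 10 = 28.4 m^3/ha/year

28.4


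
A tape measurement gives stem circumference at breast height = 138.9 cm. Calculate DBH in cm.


Formula: DBH = C / pi
DBH = 138.9 / pi
pi = 3.14159...
DBH = 44.2 cm

44.2


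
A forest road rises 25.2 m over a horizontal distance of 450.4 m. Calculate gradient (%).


Formula: Gradient = rise / run * 100
Gradient = 25.2 / 450.4 * 100 = 5.6%

5.6


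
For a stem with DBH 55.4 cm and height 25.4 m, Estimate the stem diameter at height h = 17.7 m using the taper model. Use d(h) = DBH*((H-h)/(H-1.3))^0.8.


Taper: d(h) = DBH * ((H - h) / (H - 1.3))^0.8
Numerator = H - h = 25.4 - 17.7 = 7.7 m
Denominator = H - 1.3 = 25.4 - 1.3 = 24.1 m
Ratio = 7.7 / 24.1 = 0.3195
d = 55.4 * 0.3195^0.8 = 22.2 cm

22.2


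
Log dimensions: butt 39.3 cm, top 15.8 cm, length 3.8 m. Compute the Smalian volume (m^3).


Smalian: V = (A1 + A2)/2 * L,  A = pi*(D/200)^2
A1 = pi*(39.3/200)^2 = 0.121304 m^2
A2 = pi*(15.8/200)^2 = 0.019607 m^2
V = (0.121304+0.019607)/2*3.8 = 0.2677 m^3

0.2677


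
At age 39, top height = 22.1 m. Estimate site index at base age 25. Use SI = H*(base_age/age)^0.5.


Formula: SI = H_dom * (base_age / age)^0.5
Age ratio = 25 / 39 = 0.64103
sqrt(age_ratio) = 0.80064
SI = 22.1 * 0.80064 = 17.7 m

17.7


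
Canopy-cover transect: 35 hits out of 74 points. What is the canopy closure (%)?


Formula: Canopy closure = covered points / total points * 100
Closure = 35 / 74 * 100
Closure = 0.473 * 100 = 47.3%

47.3


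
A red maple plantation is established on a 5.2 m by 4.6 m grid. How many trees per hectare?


Formula: TPH = 10000 m^2/ha / (spacing_x * spacing_y)
Area per tree = 5.2 m * 4.6 m = 23.92 m^2
TPH = 10000 / 23.92 = 418 trees/ha

418


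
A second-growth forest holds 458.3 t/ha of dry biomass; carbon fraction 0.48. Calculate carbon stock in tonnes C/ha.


Formula: Carbon Stock = Biomass * Carbon Fraction
C = 458.3 t/ha * 0.48
C = 220.0 t C/ha

220.0


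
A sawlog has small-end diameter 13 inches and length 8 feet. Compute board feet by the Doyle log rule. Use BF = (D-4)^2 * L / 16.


Doyle: BF = (D - 4)^2 * L / 16
Adjusted diameter = 13 - 4 = 9 in
(D-4)^2 = 9^2 = 81
BF = 81 * 8 / 16 = 41 BF

41


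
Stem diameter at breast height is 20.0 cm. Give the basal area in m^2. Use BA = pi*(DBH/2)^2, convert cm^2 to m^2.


Formula: BA = pi * (DBH/2)^2 / 10000  (cm^2 to m^2)
Radius = DBH/2 = 20.0/2 = 10.0 cm
BA = pi * 10.0^2 / 10000
   = 314.1593 cm^2 / 10000
   = 0.0314 m^2

0.0314


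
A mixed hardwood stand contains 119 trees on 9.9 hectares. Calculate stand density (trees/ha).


Formula: Stand Density = N_trees / Area_ha
Density = 119 trees / 9.9 ha
Density = 12 trees/ha

12


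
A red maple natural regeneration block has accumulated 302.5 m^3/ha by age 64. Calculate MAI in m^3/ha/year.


Formula: MAI = Total Volume / Stand Age
MAI = 302.5 m^3/ha / 64 years
MAI = 4.73 m^3/ha/year

4.73


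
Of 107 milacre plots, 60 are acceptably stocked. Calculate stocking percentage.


Formula: Stocking % = stocked plots / total plots * 100
Stocking = 60 / 107 * 100
Stocking = 0.5607 * 100 = 56.1%

56.1


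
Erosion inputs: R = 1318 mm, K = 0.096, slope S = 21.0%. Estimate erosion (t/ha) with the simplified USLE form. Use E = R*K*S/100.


Formula: E = R * K * S / 100  (simplified USLE)
R * K = 1318 * 0.096 = 126.528
E = 126.528 * 21.0 / 100 = 26.57 t/ha

26.57


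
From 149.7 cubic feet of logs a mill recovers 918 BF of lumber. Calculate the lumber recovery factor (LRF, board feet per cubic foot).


Formula: LRF = Lumber Output (BF) / Log Input (ft^3)
LRF = 918 BF / 149.7 ft^3
LRF = 6.13 BF/ft^3

6.13


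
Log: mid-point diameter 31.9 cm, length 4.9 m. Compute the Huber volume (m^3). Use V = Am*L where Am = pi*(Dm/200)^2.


Huber: V = Am * L,  Am = pi*(Dm/200)^2
Am = pi*(31.9/200)^2 = 0.079923 m^2
V = 0.079923*4.9 = 0.3916 m^3

0.3916


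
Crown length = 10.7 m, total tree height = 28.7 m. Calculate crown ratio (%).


Formula: Crown Ratio = (Crown Length / Total Height) * 100
CR = (10.7 m / 28.7 m) * 100
CR = 0.3728 * 100 = 37.3%

37.3


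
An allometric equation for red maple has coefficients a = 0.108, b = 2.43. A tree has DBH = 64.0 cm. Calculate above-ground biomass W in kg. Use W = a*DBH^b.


Formula: W = a * DBH^b  (allometric power law)
DBH^b = 64.0^2.43 = 24491.6101
W = 0.108 * 24491.6101 = 2645.1 kg

2645.1


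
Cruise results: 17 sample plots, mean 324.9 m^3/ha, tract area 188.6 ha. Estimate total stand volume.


Formula: Total Volume = Mean Volume per ha * Total Area
Total Volume = 324.9 m^3/ha * 188.6 ha
Total Volume = 61276 m^3

61276


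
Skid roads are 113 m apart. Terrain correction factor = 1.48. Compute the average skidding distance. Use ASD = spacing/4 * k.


Formula: ASD = (spacing / 4) * correction
Uncorrected distance = spacing / 4 = 113 / 4 = 28.25 m
ASD = 28.25 * 1.48 = 42 m

42


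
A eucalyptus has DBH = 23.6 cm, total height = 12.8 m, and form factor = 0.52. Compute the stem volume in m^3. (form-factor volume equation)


Formula: V = pi * (DBH/200)^2 * H * ff
Radius = DBH/200 = 23.6/200 = 0.118 m
Radius^2 = 0.118^2 = 0.013924 m^2
V = pi * 0.013924 * 12.8 * 0.52
V = 0.291 m^3

0.291


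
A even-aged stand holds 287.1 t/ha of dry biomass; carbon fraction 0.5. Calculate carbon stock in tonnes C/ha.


Formula: Carbon Stock = Biomass * Carbon Fraction
C = 287.1 t/ha * 0.5
C = 143.6 t C/ha

143.6


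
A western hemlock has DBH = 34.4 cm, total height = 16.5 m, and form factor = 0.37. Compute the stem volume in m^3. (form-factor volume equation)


Formula: V = pi * (DBH/200)^2 * H * ff
Radius = DBH/200 = 34.4/200 = 0.172 m
Radius^2 = 0.172^2 = 0.029584 m^2
V = pi * 0.029584 * 16.5 * 0.37
V = 0.567 m^3

0.567


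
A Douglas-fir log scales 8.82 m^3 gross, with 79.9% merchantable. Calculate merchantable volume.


Formula: MV = V_total * (merchantable_pct / 100)
Merchantable fraction = 79.9% / 100 = 0.799
MV = 8.82 m^3 * 0.799 = 7.047 m^3

7.047


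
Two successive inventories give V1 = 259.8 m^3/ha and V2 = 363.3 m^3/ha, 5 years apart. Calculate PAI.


Formula: PAI = (V_T2 - V_T1) / (T2 - T1)
Volume increment = 363.3 - 259.8 = 103.5 m^3/ha
PAI = 103.5 / 5 = 20.7 m^3/ha/year

20.7


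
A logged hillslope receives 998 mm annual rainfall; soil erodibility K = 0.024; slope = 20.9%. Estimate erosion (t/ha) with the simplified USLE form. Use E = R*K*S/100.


Formula: E = R * K * S / 100  (simplified USLE)
R * K = 998 * 0.024 = 23.952
E = 23.952 * 20.9 / 100 = 5.01 t/ha

5.01


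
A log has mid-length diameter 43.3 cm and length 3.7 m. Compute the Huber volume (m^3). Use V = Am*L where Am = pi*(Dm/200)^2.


Huber: V = Am * L,  Am = pi*(Dm/200)^2
Am = pi*(43.3/200)^2 = 0.147254 m^2
V = 0.147254*3.7 = 0.5448 m^3

0.5448


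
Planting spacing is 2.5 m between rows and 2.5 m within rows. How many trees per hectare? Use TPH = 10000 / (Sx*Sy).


Formula: TPH = 10000 m^2/ha / (spacing_x * spacing_y)
Area per tree = 2.5 m * 2.5 m = 6.25 m^2
TPH = 10000 / 6.25 = 1600 trees/ha

1600


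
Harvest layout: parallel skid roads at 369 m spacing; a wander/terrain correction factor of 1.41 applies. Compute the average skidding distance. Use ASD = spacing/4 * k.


Formula: ASD = (spacing / 4) * correction
Uncorrected distance = spacing / 4 = 369 / 4 = 92.25 m
ASD = 92.25 * 1.41 = 130 m

130


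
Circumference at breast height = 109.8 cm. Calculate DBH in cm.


Formula: DBH = C / pi
DBH = 109.8 / pi
pi = 3.14159...
DBH = 35.0 cm

35.0


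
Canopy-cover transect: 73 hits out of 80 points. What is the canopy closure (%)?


Formula: Canopy closure = covered points / total points * 100
Closure = 73 / 80 * 100
Closure = 0.9125 * 100 = 91.3%

91.3


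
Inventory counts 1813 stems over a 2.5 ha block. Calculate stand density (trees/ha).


Formula: Stand Density = N_trees / Area_ha
Density = 1813 trees / 2.5 ha
Density = 725 trees/ha

725


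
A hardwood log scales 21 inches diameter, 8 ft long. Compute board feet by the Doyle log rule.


Doyle: BF = (D - 4)^2 * L / 16
Adjusted diameter = 21 - 4 = 17 in
(D-4)^2 = 17^2 = 289
BF = 289 * 8 / 16 = 145 BF

145


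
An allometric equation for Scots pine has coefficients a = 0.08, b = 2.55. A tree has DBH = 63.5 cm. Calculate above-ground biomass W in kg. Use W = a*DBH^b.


Formula: W = a * DBH^b  (allometric power law)
DBH^b = 63.5^2.55 = 39543.3082
W = 0.08 * 39543.3082 = 3163.5 kg

3163.5


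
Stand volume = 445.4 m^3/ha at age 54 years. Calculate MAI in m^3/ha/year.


Formula: MAI = Total Volume / Stand Age
MAI = 445.4 m^3/ha / 54 years
MAI = 8.25 m^3/ha/year

8.25


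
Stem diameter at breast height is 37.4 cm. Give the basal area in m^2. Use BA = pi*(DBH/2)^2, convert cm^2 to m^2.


Formula: BA = pi * (DBH/2)^2 / 10000  (cm^2 to m^2)
Radius = DBH/2 = 37.4/2 = 18.7 cm
BA = pi * 18.7^2 / 10000
   = 1098.5835 cm^2 / 10000
   = 0.1099 m^2

0.1099


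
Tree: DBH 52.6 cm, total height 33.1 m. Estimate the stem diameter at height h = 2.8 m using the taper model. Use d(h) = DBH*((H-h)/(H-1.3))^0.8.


Taper: d(h) = DBH * ((H - h) / (H - 1.3))^0.8
Numerator = H - h = 33.1 - 2.8 = 30.3 m
Denominator = H - 1.3 = 33.1 - 1.3 = 31.8 m
Ratio = 30.3 / 31.8 = 0.95283
d = 52.6 * 0.95283^0.8 = 50.6 cm

50.6


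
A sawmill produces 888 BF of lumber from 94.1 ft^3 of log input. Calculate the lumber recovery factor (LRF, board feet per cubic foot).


Formula: LRF = Lumber Output (BF) / Log Input (ft^3)
LRF = 888 BF / 94.1 ft^3
LRF = 9.44 BF/ft^3

9.44


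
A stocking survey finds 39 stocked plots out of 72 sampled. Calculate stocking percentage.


Formula: Stocking % = stocked plots / total plots * 100
Stocking = 39 / 72 * 100
Stocking = 0.5417 * 100 = 54.2%

54.2


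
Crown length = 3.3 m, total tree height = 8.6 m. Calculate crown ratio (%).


Formula: Crown Ratio = (Crown Length / Total Height) * 100
CR = (3.3 m / 8.6 m) * 100
CR = 0.3837 * 100 = 38.4%

38.4


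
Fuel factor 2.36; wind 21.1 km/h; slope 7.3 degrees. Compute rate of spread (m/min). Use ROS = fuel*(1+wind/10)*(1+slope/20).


Formula: ROS = fuel * (1 + wind/10) * (1 + slope/20)
Wind factor = 1 + 21.1/10 = 3.11
Slope factor = 1 + 7.3/20 = 1.365
ROS = 2.36 * 3.11 * 1.365 = 10.02 m/min

10.02


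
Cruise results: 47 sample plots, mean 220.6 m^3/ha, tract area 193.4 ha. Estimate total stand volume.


Formula: Total Volume = Mean Volume per ha * Total Area
Total Volume = 220.6 m^3/ha * 193.4 ha
Total Volume = 42664 m^3

42664


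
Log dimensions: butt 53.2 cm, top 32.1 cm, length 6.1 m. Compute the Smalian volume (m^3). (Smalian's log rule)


Smalian: V = (A1 + A2)/2 * L,  A = pi*(D/200)^2
A1 = pi*(53.2/200)^2 = 0.222287 m^2
A2 = pi*(32.1/200)^2 = 0.080928 m^2
V = (0.222287+0.080928)/2*6.1 = 0.9248 m^3

0.9248


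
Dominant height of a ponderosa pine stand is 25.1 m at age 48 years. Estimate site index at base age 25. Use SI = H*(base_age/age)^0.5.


Formula: SI = H_dom * (base_age / age)^0.5
Age ratio = 25 / 48 = 0.52083
sqrt(age_ratio) = 0.72169
SI = 25.1 * 0.72169 = 18.1 m

18.1


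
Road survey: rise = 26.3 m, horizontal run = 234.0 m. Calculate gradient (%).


Formula: Gradient = rise / run * 100
Gradient = 26.3 / 234.0 * 100 = 11.2%

11.2


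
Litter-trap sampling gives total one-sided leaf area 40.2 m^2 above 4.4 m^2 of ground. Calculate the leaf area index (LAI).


Formula: LAI = total leaf area / ground area  (dimensionless)
LAI = 40.2 m^2 / 4.4 m^2
LAI = 9.14

9.14


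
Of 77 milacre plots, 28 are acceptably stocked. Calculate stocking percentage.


Formula: Stocking % = stocked plots / total plots * 100
Stocking = 28 / 77 * 100
Stocking = 0.3636 * 100 = 36.4%

36.4


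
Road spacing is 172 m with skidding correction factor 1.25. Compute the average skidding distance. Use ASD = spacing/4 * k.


Formula: ASD = (spacing / 4) * correction
Uncorrected distance = spacing / 4 = 172 / 4 = 43 m
ASD = 43 * 1.25 = 54 m

54


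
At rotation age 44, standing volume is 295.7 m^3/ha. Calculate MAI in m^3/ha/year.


Formula: MAI = Total Volume / Stand Age
MAI = 295.7 m^3/ha / 44 years
MAI = 6.72 m^3/ha/year

6.72


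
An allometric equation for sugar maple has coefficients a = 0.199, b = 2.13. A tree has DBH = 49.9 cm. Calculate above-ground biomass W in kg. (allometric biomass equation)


Formula: W = a * DBH^b  (allometric power law)
DBH^b = 49.9^2.13 = 4139.5598
W = 0.199 * 4139.5598 = 823.8 kg

823.8


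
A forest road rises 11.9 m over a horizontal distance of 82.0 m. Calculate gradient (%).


Formula: Gradient = rise / run * 100
Gradient = 11.9 / 82.0 * 100 = 14.5%

14.5


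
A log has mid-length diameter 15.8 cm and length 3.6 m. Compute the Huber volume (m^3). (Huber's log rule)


Huber: V = Am * L,  Am = pi*(Dm/200)^2
Am = pi*(15.8/200)^2 = 0.019607 m^2
V = 0.019607*3.6 = 0.0706 m^3

0.0706


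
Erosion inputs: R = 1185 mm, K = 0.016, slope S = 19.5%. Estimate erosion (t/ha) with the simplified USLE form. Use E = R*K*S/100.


Formula: E = R * K * S / 100  (simplified USLE)
R * K = 1185 * 0.016 = 18.96
E = 18.96 * 19.5 / 100 = 3.7 t/ha

3.7


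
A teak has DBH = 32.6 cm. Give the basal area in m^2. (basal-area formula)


Formula: BA = pi * (DBH/2)^2 / 10000  (cm^2 to m^2)
Radius = DBH/2 = 32.6/2 = 16.3 cm
BA = pi * 16.3^2 / 10000
   = 834.6898 cm^2 / 10000
   = 0.0835 m^2

0.0835


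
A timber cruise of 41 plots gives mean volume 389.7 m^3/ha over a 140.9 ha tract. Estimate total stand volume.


Formula: Total Volume = Mean Volume per ha * Total Area
Total Volume = 389.7 m^3/ha * 140.9 ha
Total Volume = 54909 m^3

54909
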